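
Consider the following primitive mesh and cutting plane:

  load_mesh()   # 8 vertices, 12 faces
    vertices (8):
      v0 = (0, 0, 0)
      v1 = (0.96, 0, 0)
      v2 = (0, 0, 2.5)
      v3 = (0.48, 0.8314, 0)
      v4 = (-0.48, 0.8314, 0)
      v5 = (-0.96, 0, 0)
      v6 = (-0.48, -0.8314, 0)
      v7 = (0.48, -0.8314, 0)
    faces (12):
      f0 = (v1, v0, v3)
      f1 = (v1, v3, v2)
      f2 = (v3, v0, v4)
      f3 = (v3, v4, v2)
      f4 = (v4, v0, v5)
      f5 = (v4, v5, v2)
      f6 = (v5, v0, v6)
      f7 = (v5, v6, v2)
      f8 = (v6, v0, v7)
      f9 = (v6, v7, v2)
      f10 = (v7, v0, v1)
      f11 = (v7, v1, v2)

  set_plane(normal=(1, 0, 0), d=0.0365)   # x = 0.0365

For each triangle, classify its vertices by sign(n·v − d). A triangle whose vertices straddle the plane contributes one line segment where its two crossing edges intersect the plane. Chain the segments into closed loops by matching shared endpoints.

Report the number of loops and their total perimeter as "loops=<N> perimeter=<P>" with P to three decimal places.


Straddling triangles (8 of 12):
  (v1,v0,v3) [+-+] → (0.0365, 0, 0)–(0.0365, 0.063221, 0)  len=0.0632
  (v1,v3,v2) [++-] → (0.0365, 0.063221, 2.3099)–(0.0365, 0, 2.40495)  len=0.1142
  (v3,v0,v4) [+--] → (0.0365, 0.063221, 0)–(0.0365, 0.8314, 0)  len=0.7682
  (v3,v4,v2) [+--] → (0.0365, 0.8314, 0)–(0.0365, 0.063221, 2.3099)  len=2.4343
  (v6,v0,v7) [--+] → (0.0365, -0.063221, 0)–(0.0365, -0.8314, 0)  len=0.7682
  (v6,v7,v2) [-+-] → (0.0365, -0.8314, 0)–(0.0365, -0.063221, 2.3099)  len=2.4343
  (v7,v0,v1) [+-+] → (0.0365, -0.063221, 0)–(0.0365, 0, 0)  len=0.0632
  (v7,v1,v2) [++-] → (0.0365, 0, 2.40495)–(0.0365, -0.063221, 2.3099)  len=0.1142

Chained into 1 loop(s):
  loop 1: 8 segments, perimeter = 6.7597
Total perimeter = 6.760

loops=1 perimeter=6.760


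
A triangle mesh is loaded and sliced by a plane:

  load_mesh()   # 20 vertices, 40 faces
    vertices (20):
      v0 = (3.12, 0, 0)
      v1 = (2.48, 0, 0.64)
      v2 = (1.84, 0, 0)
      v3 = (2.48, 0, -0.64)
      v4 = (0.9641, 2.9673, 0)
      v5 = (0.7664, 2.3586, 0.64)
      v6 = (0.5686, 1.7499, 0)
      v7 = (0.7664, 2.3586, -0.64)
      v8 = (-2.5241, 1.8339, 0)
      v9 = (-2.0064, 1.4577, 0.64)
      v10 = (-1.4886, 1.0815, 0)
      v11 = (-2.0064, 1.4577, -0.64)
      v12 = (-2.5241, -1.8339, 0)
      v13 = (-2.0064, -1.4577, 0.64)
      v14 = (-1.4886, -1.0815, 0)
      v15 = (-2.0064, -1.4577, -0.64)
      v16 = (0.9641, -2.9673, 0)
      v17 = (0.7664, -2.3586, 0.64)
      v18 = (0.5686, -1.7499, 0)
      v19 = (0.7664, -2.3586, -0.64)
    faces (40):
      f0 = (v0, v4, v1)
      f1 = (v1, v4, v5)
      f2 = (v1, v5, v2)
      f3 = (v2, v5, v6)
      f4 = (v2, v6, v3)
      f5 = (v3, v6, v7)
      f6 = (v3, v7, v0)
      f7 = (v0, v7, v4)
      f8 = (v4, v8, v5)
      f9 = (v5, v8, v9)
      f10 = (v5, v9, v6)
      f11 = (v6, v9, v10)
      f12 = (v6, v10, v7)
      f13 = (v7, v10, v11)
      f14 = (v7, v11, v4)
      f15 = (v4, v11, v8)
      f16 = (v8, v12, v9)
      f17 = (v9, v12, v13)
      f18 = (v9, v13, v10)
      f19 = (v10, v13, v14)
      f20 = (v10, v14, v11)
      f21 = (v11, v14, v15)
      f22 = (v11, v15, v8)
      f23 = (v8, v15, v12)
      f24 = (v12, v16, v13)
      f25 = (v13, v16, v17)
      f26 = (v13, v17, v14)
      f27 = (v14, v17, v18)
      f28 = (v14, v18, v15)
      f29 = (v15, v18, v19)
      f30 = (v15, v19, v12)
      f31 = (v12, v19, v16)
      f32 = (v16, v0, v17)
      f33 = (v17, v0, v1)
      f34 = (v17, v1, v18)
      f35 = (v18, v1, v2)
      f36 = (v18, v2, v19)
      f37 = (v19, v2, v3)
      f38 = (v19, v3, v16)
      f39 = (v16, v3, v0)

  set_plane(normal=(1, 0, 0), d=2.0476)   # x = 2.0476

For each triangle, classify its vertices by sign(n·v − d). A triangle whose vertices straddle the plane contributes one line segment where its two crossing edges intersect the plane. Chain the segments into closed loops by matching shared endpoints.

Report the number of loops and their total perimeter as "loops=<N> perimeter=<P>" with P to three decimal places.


Straddling triangles (14 of 40):
  (v0,v4,v1) [+-+] → (2.0476, 1.47601, 0)–(2.0476, 0.846402, 0.457444)  len=0.7782
  (v1,v4,v5) [+--] → (2.0476, 0.846402, 0.457444)–(2.0476, 0.595156, 0.64)  len=0.3106
  (v1,v5,v2) [+--] → (2.0476, 0.595156, 0.64)–(2.0476, 0, 0.2076)  len=0.7356
  (v2,v6,v3) [--+] → (2.0476, 0.395865, -0.495218)–(2.0476, 0, -0.2076)  len=0.4893
  (v3,v6,v7) [+--] → (2.0476, 0.395865, -0.495218)–(2.0476, 0.595156, -0.64)  len=0.2463
  (v3,v7,v0) [+-+] → (2.0476, 0.595156, -0.64)–(2.0476, 1.07468, -0.291611)  len=0.5927
  (v0,v7,v4) [+--] → (2.0476, 1.07468, -0.291611)–(2.0476, 1.47601, 0)  len=0.4961
  (v16,v0,v17) [-+-] → (2.0476, -1.47601, 0)–(2.0476, -1.07468, 0.291611)  len=0.4961
  (v17,v0,v1) [-++] → (2.0476, -1.07468, 0.291611)–(2.0476, -0.595156, 0.64)  len=0.5927
  (v17,v1,v18) [-+-] → (2.0476, -0.595156, 0.64)–(2.0476, -0.395865, 0.495218)  len=0.2463
  (v18,v1,v2) [-+-] → (2.0476, -0.395865, 0.495218)–(2.0476, 0, 0.2076)  len=0.4893
  (v19,v2,v3) [--+] → (2.0476, 0, -0.2076)–(2.0476, -0.595156, -0.64)  len=0.7356
  (v19,v3,v16) [-+-] → (2.0476, -0.595156, -0.64)–(2.0476, -0.846402, -0.457444)  len=0.3106
  (v16,v3,v0) [-++] → (2.0476, -0.846402, -0.457444)–(2.0476, -1.47601, 0)  len=0.7782

Chained into 1 loop(s):
  loop 1: 14 segments, perimeter = 7.2978
Total perimeter = 7.298

loops=1 perimeter=7.298


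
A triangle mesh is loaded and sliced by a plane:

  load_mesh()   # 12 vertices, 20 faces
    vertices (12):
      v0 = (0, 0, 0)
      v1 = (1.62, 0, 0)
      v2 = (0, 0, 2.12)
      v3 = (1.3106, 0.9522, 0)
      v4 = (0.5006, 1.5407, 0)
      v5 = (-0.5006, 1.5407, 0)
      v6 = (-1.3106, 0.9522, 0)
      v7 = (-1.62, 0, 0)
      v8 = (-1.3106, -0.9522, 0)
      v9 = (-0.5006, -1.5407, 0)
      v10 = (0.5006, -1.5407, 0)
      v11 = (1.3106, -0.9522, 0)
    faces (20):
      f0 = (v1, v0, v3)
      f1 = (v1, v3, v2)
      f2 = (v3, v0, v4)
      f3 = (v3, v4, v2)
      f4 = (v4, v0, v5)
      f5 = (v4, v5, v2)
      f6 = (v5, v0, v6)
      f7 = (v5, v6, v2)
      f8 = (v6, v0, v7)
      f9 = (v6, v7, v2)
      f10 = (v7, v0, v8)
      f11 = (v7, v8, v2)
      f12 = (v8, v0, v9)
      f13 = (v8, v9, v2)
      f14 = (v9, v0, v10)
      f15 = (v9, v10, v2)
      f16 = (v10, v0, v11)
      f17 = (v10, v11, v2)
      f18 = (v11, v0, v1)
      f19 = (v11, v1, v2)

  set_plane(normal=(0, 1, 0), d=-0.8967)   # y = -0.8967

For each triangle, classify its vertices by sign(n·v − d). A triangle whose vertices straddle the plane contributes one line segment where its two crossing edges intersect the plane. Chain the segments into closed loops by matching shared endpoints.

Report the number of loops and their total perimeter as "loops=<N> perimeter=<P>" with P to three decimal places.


loops=1 perimeter=5.976

Straddling triangles (10 of 20):
  (v7,v0,v8) [++-] → (-1.23421, -0.8967, 0)–(-1.32863, -0.8967, 0)  len=0.0944
  (v7,v8,v2) [+-+] → (-1.32863, -0.8967, 0)–(-1.23421, -0.8967, 0.123566)  len=0.1555
  (v8,v0,v9) [-+-] → (-1.23421, -0.8967, 0)–(-0.291353, -0.8967, 0)  len=0.9429
  (v8,v9,v2) [--+] → (-0.291353, -0.8967, 0.886143)–(-1.23421, -0.8967, 0.123566)  len=1.2126
  (v9,v0,v10) [-+-] → (-0.291353, -0.8967, 0)–(0.291353, -0.8967, 0)  len=0.5827
  (v9,v10,v2) [--+] → (0.291353, -0.8967, 0.886143)–(-0.291353, -0.8967, 0.886143)  len=0.5827
  (v10,v0,v11) [-+-] → (0.291353, -0.8967, 0)–(1.23421, -0.8967, 0)  len=0.9429
  (v10,v11,v2) [--+] → (1.23421, -0.8967, 0.123566)–(0.291353, -0.8967, 0.886143)  len=1.2126
  (v11,v0,v1) [-++] → (1.23421, -0.8967, 0)–(1.32863, -0.8967, 0)  len=0.0944
  (v11,v1,v2) [-++] → (1.32863, -0.8967, 0)–(1.23421, -0.8967, 0.123566)  len=0.1555

Chained into 1 loop(s):
  loop 1: 10 segments, perimeter = 5.9763
Total perimeter = 5.976


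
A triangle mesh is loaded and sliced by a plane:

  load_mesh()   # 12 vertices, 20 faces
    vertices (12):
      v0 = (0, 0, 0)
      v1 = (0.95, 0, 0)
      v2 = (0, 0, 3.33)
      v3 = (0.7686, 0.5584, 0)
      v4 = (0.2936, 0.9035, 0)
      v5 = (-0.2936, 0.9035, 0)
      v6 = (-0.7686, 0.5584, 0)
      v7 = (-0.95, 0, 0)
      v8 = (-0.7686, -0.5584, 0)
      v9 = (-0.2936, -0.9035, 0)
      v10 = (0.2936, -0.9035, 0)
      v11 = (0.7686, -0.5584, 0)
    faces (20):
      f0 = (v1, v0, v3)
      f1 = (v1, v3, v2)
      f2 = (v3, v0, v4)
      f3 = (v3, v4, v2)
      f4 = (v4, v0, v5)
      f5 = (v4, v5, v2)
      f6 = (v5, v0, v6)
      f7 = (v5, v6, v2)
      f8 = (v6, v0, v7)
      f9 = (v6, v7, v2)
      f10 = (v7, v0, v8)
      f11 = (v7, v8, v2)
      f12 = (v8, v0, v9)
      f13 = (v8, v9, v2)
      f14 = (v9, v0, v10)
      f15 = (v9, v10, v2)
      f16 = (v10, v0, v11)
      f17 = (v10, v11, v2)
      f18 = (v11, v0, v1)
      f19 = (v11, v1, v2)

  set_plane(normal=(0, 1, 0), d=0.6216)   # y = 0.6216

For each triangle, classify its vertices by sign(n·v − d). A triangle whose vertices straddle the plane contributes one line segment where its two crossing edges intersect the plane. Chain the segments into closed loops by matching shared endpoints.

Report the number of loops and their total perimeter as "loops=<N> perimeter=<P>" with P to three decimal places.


loops=1 perimeter=4.056

Straddling triangles (6 of 20):
  (v3,v0,v4) [--+] → (0.201994, 0.6216, 0)–(0.681611, 0.6216, 0)  len=0.4796
  (v3,v4,v2) [-+-] → (0.681611, 0.6216, 0)–(0.201994, 0.6216, 1.03899)  len=1.1443
  (v4,v0,v5) [+-+] → (0.201994, 0.6216, 0)–(-0.201994, 0.6216, 0)  len=0.4040
  (v4,v5,v2) [++-] → (-0.201994, 0.6216, 1.03899)–(0.201994, 0.6216, 1.03899)  len=0.4040
  (v5,v0,v6) [+--] → (-0.201994, 0.6216, 0)–(-0.681611, 0.6216, 0)  len=0.4796
  (v5,v6,v2) [+--] → (-0.681611, 0.6216, 0)–(-0.201994, 0.6216, 1.03899)  len=1.1443

Chained into 1 loop(s):
  loop 1: 6 segments, perimeter = 4.0559
Total perimeter = 4.056


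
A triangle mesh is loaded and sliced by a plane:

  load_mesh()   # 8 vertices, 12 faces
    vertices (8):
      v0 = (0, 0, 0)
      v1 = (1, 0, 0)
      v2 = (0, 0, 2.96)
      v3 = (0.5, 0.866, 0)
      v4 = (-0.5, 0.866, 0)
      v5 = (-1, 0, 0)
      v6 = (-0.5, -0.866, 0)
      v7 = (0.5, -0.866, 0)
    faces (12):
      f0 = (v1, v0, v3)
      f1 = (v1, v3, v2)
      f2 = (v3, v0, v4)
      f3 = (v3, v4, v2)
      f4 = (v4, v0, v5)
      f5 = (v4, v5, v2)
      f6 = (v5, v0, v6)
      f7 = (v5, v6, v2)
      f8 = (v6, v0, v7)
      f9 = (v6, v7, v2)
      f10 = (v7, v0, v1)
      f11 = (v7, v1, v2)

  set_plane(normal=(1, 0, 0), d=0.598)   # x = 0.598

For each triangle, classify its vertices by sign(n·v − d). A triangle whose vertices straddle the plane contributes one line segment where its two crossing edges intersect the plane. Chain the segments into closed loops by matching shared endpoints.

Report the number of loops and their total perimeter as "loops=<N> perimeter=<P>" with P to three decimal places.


Straddling triangles (4 of 12):
  (v1,v0,v3) [+--] → (0.598, 0, 0)–(0.598, 0.696264, 0)  len=0.6963
  (v1,v3,v2) [+--] → (0.598, 0.696264, 0)–(0.598, 0, 1.18992)  len=1.3787
  (v7,v0,v1) [--+] → (0.598, 0, 0)–(0.598, -0.696264, 0)  len=0.6963
  (v7,v1,v2) [-+-] → (0.598, -0.696264, 0)–(0.598, 0, 1.18992)  len=1.3787

Chained into 1 loop(s):
  loop 1: 4 segments, perimeter = 4.1498
Total perimeter = 4.150

loops=1 perimeter=4.150


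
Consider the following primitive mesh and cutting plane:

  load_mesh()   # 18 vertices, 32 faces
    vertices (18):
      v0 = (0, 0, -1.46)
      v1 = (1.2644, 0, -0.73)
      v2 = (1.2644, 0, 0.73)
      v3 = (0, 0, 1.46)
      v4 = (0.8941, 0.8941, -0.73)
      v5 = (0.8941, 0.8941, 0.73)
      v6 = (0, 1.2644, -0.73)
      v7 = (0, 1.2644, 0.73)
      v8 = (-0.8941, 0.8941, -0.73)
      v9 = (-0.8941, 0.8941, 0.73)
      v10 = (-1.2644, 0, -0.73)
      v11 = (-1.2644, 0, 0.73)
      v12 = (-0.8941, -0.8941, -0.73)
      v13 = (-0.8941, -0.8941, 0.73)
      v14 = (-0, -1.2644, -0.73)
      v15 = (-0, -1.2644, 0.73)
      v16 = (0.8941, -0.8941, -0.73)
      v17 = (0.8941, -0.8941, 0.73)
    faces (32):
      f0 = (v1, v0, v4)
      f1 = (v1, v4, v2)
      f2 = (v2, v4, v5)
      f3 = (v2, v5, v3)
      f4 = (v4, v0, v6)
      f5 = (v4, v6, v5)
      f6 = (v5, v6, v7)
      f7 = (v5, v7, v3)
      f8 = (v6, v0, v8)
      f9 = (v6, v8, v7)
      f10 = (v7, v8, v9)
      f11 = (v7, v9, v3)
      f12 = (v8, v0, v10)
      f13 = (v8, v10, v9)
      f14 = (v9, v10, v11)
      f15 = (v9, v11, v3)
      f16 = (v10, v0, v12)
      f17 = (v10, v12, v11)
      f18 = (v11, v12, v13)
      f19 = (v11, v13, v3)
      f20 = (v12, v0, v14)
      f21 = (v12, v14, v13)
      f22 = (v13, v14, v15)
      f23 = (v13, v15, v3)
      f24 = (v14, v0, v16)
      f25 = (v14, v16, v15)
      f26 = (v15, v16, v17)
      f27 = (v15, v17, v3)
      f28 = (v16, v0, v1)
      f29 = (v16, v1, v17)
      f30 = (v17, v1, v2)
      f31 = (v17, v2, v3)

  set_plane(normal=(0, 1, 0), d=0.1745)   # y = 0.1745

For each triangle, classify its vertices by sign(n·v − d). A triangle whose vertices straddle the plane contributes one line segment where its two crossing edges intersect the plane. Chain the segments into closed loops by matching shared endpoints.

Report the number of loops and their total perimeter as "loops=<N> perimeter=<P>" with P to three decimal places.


Straddling triangles (12 of 32):
  (v1,v0,v4) [--+] → (0.1745, 0.1745, -1.31753)–(1.19213, 0.1745, -0.73)  len=1.1751
  (v1,v4,v2) [-+-] → (1.19213, 0.1745, -0.73)–(1.19213, 0.1745, 0.445054)  len=1.1751
  (v2,v4,v5) [-++] → (1.19213, 0.1745, 0.445054)–(1.19213, 0.1745, 0.73)  len=0.2849
  (v2,v5,v3) [-+-] → (1.19213, 0.1745, 0.73)–(0.1745, 0.1745, 1.31753)  len=1.1751
  (v4,v0,v6) [+-+] → (0.1745, 0.1745, -1.31753)–(0, 0.1745, -1.35925)  len=0.1794
  (v5,v7,v3) [++-] → (0, 0.1745, 1.35925)–(0.1745, 0.1745, 1.31753)  len=0.1794
  (v6,v0,v8) [+-+] → (0, 0.1745, -1.35925)–(-0.1745, 0.1745, -1.31753)  len=0.1794
  (v7,v9,v3) [++-] → (-0.1745, 0.1745, 1.31753)–(0, 0.1745, 1.35925)  len=0.1794
  (v8,v0,v10) [+--] → (-0.1745, 0.1745, -1.31753)–(-1.19213, 0.1745, -0.73)  len=1.1751
  (v8,v10,v9) [+-+] → (-1.19213, 0.1745, -0.73)–(-1.19213, 0.1745, -0.445054)  len=0.2849
  (v9,v10,v11) [+--] → (-1.19213, 0.1745, -0.445054)–(-1.19213, 0.1745, 0.73)  len=1.1751
  (v9,v11,v3) [+--] → (-1.19213, 0.1745, 0.73)–(-0.1745, 0.1745, 1.31753)  len=1.1751

Chained into 1 loop(s):
  loop 1: 12 segments, perimeter = 8.3379
Total perimeter = 8.338

loops=1 perimeter=8.338


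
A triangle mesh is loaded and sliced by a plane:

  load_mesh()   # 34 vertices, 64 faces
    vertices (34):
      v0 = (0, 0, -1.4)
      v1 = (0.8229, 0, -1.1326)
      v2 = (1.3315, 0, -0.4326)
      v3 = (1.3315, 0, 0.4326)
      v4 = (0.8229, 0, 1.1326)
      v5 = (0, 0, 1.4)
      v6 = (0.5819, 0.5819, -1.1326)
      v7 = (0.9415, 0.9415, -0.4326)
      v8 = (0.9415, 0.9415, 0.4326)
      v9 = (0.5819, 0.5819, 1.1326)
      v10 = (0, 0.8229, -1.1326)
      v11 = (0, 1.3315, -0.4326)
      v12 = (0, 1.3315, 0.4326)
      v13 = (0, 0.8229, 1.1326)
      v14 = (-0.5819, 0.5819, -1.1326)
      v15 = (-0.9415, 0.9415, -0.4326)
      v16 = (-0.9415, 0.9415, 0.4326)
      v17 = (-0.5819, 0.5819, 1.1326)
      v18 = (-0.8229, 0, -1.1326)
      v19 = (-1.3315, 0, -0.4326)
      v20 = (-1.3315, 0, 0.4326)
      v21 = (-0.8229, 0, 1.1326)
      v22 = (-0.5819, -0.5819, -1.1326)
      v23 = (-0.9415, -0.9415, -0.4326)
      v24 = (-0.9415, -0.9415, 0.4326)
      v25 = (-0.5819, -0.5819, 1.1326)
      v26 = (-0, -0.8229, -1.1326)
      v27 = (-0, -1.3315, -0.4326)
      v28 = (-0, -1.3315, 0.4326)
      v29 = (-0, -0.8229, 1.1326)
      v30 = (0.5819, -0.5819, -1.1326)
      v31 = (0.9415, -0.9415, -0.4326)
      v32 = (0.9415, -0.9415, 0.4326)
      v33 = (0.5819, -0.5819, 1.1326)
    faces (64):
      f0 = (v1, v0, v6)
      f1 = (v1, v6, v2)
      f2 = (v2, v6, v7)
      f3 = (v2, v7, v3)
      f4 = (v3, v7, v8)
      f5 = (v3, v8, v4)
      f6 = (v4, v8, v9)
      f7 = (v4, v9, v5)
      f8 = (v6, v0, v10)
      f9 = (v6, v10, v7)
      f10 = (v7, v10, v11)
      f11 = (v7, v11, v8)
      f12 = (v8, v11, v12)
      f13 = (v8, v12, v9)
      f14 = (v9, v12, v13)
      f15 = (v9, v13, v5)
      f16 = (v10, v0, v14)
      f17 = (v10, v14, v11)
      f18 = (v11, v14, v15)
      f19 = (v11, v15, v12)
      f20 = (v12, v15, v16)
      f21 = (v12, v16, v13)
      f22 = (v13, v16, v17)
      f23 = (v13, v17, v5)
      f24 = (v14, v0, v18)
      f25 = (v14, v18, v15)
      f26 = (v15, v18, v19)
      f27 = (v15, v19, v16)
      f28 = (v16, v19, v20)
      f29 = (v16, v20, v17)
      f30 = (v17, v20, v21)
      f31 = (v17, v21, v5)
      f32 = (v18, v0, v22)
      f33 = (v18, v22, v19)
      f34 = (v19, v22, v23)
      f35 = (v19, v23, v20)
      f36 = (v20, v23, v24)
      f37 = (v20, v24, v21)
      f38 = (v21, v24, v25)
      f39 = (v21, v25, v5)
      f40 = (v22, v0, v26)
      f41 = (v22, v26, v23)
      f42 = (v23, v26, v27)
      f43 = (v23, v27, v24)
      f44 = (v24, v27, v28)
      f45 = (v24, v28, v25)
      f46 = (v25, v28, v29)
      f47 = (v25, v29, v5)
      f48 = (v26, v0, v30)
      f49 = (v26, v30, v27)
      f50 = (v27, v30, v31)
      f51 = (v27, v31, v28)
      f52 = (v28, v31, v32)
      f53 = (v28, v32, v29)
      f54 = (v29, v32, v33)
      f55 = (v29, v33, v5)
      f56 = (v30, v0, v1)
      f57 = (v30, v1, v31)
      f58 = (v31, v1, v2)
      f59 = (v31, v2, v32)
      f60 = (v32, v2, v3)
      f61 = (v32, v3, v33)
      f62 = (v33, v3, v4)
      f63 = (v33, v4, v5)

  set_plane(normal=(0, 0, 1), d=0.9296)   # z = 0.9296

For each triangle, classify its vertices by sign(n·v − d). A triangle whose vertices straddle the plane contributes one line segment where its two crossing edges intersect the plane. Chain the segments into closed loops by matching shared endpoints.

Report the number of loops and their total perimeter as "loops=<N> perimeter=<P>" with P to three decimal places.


Straddling triangles (16 of 64):
  (v3,v8,v4) [--+] → (0.857294, 0.273035, 0.9296)–(0.970394, 0, 0.9296)  len=0.2955
  (v4,v8,v9) [+-+] → (0.857294, 0.273035, 0.9296)–(0.686184, 0.686184, 0.9296)  len=0.4472
  (v8,v12,v9) [--+] → (0.413149, 0.799284, 0.9296)–(0.686184, 0.686184, 0.9296)  len=0.2955
  (v9,v12,v13) [+-+] → (0.413149, 0.799284, 0.9296)–(0, 0.970394, 0.9296)  len=0.4472
  (v12,v16,v13) [--+] → (-0.273035, 0.857294, 0.9296)–(0, 0.970394, 0.9296)  len=0.2955
  (v13,v16,v17) [+-+] → (-0.273035, 0.857294, 0.9296)–(-0.686184, 0.686184, 0.9296)  len=0.4472
  (v16,v20,v17) [--+] → (-0.799284, 0.413149, 0.9296)–(-0.686184, 0.686184, 0.9296)  len=0.2955
  (v17,v20,v21) [+-+] → (-0.799284, 0.413149, 0.9296)–(-0.970394, 0, 0.9296)  len=0.4472
  (v20,v24,v21) [--+] → (-0.857294, -0.273035, 0.9296)–(-0.970394, 0, 0.9296)  len=0.2955
  (v21,v24,v25) [+-+] → (-0.857294, -0.273035, 0.9296)–(-0.686184, -0.686184, 0.9296)  len=0.4472
  (v24,v28,v25) [--+] → (-0.413149, -0.799284, 0.9296)–(-0.686184, -0.686184, 0.9296)  len=0.2955
  (v25,v28,v29) [+-+] → (-0.413149, -0.799284, 0.9296)–(0, -0.970394, 0.9296)  len=0.4472
  (v28,v32,v29) [--+] → (0.273035, -0.857294, 0.9296)–(0, -0.970394, 0.9296)  len=0.2955
  (v29,v32,v33) [+-+] → (0.273035, -0.857294, 0.9296)–(0.686184, -0.686184, 0.9296)  len=0.4472
  (v32,v3,v33) [--+] → (0.799284, -0.413149, 0.9296)–(0.686184, -0.686184, 0.9296)  len=0.2955
  (v33,v3,v4) [+-+] → (0.799284, -0.413149, 0.9296)–(0.970394, 0, 0.9296)  len=0.4472

Chained into 1 loop(s):
  loop 1: 16 segments, perimeter = 5.9417
Total perimeter = 5.942

loops=1 perimeter=5.942


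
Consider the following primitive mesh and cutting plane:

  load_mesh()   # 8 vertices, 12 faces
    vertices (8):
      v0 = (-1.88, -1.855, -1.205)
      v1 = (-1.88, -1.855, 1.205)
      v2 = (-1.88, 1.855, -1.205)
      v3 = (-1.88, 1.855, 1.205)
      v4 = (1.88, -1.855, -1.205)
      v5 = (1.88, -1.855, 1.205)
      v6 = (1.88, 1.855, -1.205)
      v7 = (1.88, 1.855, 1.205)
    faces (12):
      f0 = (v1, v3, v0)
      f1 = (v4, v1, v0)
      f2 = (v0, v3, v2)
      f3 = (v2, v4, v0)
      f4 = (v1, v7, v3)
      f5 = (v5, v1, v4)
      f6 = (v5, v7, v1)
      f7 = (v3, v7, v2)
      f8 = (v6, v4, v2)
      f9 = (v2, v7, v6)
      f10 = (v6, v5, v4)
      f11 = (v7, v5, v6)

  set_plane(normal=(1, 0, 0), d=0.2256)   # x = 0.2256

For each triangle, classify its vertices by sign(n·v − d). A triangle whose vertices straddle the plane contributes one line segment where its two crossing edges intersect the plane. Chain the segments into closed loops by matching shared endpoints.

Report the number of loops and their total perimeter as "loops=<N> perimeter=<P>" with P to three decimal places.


loops=1 perimeter=12.240

Straddling triangles (8 of 12):
  (v4,v1,v0) [+--] → (0.2256, -1.855, -0.1446)–(0.2256, -1.855, -1.205)  len=1.0604
  (v2,v4,v0) [-+-] → (0.2256, -0.2226, -1.205)–(0.2256, -1.855, -1.205)  len=1.6324
  (v1,v7,v3) [-+-] → (0.2256, 0.2226, 1.205)–(0.2256, 1.855, 1.205)  len=1.6324
  (v5,v1,v4) [+-+] → (0.2256, -1.855, 1.205)–(0.2256, -1.855, -0.1446)  len=1.3496
  (v5,v7,v1) [++-] → (0.2256, 0.2226, 1.205)–(0.2256, -1.855, 1.205)  len=2.0776
  (v3,v7,v2) [-+-] → (0.2256, 1.855, 1.205)–(0.2256, 1.855, 0.1446)  len=1.0604
  (v6,v4,v2) [++-] → (0.2256, -0.2226, -1.205)–(0.2256, 1.855, -1.205)  len=2.0776
  (v2,v7,v6) [-++] → (0.2256, 1.855, 0.1446)–(0.2256, 1.855, -1.205)  len=1.3496

Chained into 1 loop(s):
  loop 1: 8 segments, perimeter = 12.2400
Total perimeter = 12.240


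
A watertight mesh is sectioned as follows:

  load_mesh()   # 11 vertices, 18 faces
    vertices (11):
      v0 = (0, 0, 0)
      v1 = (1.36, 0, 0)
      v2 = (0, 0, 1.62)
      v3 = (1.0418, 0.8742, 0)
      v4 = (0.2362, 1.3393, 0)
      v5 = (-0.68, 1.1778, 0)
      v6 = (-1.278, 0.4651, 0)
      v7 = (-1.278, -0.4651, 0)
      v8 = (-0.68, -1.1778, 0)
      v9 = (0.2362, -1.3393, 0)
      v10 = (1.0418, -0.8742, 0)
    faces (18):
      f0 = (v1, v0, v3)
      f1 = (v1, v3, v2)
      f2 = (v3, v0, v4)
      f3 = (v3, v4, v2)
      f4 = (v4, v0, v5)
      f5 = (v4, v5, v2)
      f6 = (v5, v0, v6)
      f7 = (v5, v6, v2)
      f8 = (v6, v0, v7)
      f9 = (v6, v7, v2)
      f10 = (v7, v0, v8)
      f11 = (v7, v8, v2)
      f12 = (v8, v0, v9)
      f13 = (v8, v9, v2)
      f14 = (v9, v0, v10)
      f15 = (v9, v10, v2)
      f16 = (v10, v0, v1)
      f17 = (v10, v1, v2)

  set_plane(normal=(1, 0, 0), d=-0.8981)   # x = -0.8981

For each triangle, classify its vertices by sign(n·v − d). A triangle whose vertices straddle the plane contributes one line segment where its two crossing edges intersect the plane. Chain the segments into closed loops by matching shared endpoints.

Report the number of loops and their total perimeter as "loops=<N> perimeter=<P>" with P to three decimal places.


loops=1 perimeter=4.014

Straddling triangles (6 of 18):
  (v5,v0,v6) [++-] → (-0.8981, 0.326844, 0)–(-0.8981, 0.917867, 0)  len=0.5910
  (v5,v6,v2) [+-+] → (-0.8981, 0.917867, 0)–(-0.8981, 0.326844, 0.481563)  len=0.7624
  (v6,v0,v7) [-+-] → (-0.8981, 0.326844, 0)–(-0.8981, -0.326844, 0)  len=0.6537
  (v6,v7,v2) [--+] → (-0.8981, -0.326844, 0.481563)–(-0.8981, 0.326844, 0.481563)  len=0.6537
  (v7,v0,v8) [-++] → (-0.8981, -0.326844, 0)–(-0.8981, -0.917867, 0)  len=0.5910
  (v7,v8,v2) [-++] → (-0.8981, -0.917867, 0)–(-0.8981, -0.326844, 0.481563)  len=0.7624

Chained into 1 loop(s):
  loop 1: 6 segments, perimeter = 4.0142
Total perimeter = 4.014


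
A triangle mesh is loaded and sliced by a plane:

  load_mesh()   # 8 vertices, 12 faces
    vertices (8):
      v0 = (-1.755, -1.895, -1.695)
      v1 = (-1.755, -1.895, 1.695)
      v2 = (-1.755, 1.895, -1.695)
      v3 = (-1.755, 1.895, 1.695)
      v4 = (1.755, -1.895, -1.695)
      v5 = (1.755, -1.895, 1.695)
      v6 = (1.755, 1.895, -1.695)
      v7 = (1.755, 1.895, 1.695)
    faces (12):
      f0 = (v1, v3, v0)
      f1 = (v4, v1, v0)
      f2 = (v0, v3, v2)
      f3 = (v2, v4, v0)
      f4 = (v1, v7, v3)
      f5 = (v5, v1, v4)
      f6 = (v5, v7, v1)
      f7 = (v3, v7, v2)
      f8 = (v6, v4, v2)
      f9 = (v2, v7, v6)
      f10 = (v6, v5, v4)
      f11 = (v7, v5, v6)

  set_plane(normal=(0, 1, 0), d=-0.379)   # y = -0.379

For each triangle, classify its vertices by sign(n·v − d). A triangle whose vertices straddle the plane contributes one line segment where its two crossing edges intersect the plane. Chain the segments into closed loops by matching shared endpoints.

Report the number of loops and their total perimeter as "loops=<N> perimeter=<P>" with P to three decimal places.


loops=1 perimeter=13.800

Straddling triangles (8 of 12):
  (v1,v3,v0) [-+-] → (-1.755, -0.379, 1.695)–(-1.755, -0.379, -0.339)  len=2.0340
  (v0,v3,v2) [-++] → (-1.755, -0.379, -0.339)–(-1.755, -0.379, -1.695)  len=1.3560
  (v2,v4,v0) [+--] → (0.351, -0.379, -1.695)–(-1.755, -0.379, -1.695)  len=2.1060
  (v1,v7,v3) [-++] → (-0.351, -0.379, 1.695)–(-1.755, -0.379, 1.695)  len=1.4040
  (v5,v7,v1) [-+-] → (1.755, -0.379, 1.695)–(-0.351, -0.379, 1.695)  len=2.1060
  (v6,v4,v2) [+-+] → (1.755, -0.379, -1.695)–(0.351, -0.379, -1.695)  len=1.4040
  (v6,v5,v4) [+--] → (1.755, -0.379, 0.339)–(1.755, -0.379, -1.695)  len=2.0340
  (v7,v5,v6) [+-+] → (1.755, -0.379, 1.695)–(1.755, -0.379, 0.339)  len=1.3560

Chained into 1 loop(s):
  loop 1: 8 segments, perimeter = 13.8000
Total perimeter = 13.800


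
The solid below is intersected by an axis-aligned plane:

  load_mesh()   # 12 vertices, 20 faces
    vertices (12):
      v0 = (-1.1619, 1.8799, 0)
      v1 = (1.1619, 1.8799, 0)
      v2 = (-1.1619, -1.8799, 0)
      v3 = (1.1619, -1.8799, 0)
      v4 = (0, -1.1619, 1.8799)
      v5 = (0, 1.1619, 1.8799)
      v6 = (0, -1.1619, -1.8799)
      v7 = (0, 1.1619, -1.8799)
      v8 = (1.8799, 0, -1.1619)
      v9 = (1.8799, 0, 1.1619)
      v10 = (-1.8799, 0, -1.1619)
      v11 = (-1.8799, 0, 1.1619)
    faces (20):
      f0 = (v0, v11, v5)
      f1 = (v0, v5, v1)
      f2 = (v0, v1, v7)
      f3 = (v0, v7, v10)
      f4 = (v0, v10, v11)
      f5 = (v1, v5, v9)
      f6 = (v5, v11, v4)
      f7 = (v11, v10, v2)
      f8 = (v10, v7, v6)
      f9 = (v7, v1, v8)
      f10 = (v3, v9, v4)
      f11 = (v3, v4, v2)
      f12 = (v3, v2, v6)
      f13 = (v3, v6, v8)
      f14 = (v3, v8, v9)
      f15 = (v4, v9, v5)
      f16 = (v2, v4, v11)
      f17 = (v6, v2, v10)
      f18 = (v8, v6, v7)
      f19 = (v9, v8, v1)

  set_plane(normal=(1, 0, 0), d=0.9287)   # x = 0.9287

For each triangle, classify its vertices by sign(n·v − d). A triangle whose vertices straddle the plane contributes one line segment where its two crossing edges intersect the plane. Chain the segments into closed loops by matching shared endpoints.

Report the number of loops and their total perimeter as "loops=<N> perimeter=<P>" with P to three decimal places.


Straddling triangles (10 of 20):
  (v0,v5,v1) [--+] → (0.9287, 1.73579, 0.377307)–(0.9287, 1.8799, 0)  len=0.4039
  (v0,v1,v7) [-+-] → (0.9287, 1.8799, 0)–(0.9287, 1.73579, -0.377307)  len=0.4039
  (v1,v5,v9) [+-+] → (0.9287, 1.73579, 0.377307)–(0.9287, 0.587903, 1.5252)  len=1.6234
  (v7,v1,v8) [-++] → (0.9287, 1.73579, -0.377307)–(0.9287, 0.587903, -1.5252)  len=1.6234
  (v3,v9,v4) [++-] → (0.9287, -0.587903, 1.5252)–(0.9287, -1.73579, 0.377307)  len=1.6234
  (v3,v4,v2) [+--] → (0.9287, -1.73579, 0.377307)–(0.9287, -1.8799, 0)  len=0.4039
  (v3,v2,v6) [+--] → (0.9287, -1.8799, 0)–(0.9287, -1.73579, -0.377307)  len=0.4039
  (v3,v6,v8) [+-+] → (0.9287, -1.73579, -0.377307)–(0.9287, -0.587903, -1.5252)  len=1.6234
  (v4,v9,v5) [-+-] → (0.9287, -0.587903, 1.5252)–(0.9287, 0.587903, 1.5252)  len=1.1758
  (v8,v6,v7) [+--] → (0.9287, -0.587903, -1.5252)–(0.9287, 0.587903, -1.5252)  len=1.1758

Chained into 1 loop(s):
  loop 1: 10 segments, perimeter = 10.4606
Total perimeter = 10.461

loops=1 perimeter=10.461


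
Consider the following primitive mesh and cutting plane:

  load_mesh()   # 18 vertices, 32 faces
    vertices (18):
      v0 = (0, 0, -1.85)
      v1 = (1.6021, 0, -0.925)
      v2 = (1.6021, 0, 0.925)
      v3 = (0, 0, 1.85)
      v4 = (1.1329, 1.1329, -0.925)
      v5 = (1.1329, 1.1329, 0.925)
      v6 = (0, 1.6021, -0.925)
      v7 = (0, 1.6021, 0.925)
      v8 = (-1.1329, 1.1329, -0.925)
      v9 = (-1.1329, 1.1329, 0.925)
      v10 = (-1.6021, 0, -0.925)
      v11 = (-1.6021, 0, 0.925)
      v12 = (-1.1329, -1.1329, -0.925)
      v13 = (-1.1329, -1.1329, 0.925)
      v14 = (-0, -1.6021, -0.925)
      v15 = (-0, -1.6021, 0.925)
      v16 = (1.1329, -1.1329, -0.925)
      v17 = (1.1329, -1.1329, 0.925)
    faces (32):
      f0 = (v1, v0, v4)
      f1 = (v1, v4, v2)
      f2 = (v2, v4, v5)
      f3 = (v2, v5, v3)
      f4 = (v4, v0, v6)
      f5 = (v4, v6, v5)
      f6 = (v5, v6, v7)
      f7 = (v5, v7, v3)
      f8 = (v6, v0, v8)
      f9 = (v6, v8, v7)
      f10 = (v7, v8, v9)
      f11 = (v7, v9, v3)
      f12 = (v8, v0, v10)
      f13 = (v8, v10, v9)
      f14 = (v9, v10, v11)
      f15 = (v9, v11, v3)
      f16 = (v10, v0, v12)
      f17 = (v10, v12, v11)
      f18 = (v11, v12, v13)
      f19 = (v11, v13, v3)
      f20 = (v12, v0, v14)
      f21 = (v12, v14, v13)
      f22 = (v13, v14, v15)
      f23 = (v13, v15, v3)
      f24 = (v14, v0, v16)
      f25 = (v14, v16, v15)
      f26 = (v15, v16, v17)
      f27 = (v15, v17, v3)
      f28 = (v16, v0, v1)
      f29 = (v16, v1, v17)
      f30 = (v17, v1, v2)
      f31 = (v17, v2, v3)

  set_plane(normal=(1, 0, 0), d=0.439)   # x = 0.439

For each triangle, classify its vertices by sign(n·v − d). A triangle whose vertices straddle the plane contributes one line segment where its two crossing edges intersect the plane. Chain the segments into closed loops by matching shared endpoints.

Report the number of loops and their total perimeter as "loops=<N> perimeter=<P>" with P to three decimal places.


Straddling triangles (12 of 32):
  (v1,v0,v4) [+-+] → (0.439, 0, -1.59654)–(0.439, 0.439, -1.49156)  len=0.4514
  (v2,v5,v3) [++-] → (0.439, 0.439, 1.49156)–(0.439, 0, 1.59654)  len=0.4514
  (v4,v0,v6) [+--] → (0.439, 0.439, -1.49156)–(0.439, 1.42028, -0.925)  len=1.1331
  (v4,v6,v5) [+-+] → (0.439, 1.42028, -0.925)–(0.439, 1.42028, -0.208123)  len=0.7169
  (v5,v6,v7) [+--] → (0.439, 1.42028, -0.208123)–(0.439, 1.42028, 0.925)  len=1.1331
  (v5,v7,v3) [+--] → (0.439, 1.42028, 0.925)–(0.439, 0.439, 1.49156)  len=1.1331
  (v14,v0,v16) [--+] → (0.439, -0.439, -1.49156)–(0.439, -1.42028, -0.925)  len=1.1331
  (v14,v16,v15) [-+-] → (0.439, -1.42028, -0.925)–(0.439, -1.42028, 0.208123)  len=1.1331
  (v15,v16,v17) [-++] → (0.439, -1.42028, 0.208123)–(0.439, -1.42028, 0.925)  len=0.7169
  (v15,v17,v3) [-+-] → (0.439, -1.42028, 0.925)–(0.439, -0.439, 1.49156)  len=1.1331
  (v16,v0,v1) [+-+] → (0.439, -0.439, -1.49156)–(0.439, 0, -1.59654)  len=0.4514
  (v17,v2,v3) [++-] → (0.439, 0, 1.59654)–(0.439, -0.439, 1.49156)  len=0.4514

Chained into 1 loop(s):
  loop 1: 12 segments, perimeter = 10.0379
Total perimeter = 10.038

loops=1 perimeter=10.038


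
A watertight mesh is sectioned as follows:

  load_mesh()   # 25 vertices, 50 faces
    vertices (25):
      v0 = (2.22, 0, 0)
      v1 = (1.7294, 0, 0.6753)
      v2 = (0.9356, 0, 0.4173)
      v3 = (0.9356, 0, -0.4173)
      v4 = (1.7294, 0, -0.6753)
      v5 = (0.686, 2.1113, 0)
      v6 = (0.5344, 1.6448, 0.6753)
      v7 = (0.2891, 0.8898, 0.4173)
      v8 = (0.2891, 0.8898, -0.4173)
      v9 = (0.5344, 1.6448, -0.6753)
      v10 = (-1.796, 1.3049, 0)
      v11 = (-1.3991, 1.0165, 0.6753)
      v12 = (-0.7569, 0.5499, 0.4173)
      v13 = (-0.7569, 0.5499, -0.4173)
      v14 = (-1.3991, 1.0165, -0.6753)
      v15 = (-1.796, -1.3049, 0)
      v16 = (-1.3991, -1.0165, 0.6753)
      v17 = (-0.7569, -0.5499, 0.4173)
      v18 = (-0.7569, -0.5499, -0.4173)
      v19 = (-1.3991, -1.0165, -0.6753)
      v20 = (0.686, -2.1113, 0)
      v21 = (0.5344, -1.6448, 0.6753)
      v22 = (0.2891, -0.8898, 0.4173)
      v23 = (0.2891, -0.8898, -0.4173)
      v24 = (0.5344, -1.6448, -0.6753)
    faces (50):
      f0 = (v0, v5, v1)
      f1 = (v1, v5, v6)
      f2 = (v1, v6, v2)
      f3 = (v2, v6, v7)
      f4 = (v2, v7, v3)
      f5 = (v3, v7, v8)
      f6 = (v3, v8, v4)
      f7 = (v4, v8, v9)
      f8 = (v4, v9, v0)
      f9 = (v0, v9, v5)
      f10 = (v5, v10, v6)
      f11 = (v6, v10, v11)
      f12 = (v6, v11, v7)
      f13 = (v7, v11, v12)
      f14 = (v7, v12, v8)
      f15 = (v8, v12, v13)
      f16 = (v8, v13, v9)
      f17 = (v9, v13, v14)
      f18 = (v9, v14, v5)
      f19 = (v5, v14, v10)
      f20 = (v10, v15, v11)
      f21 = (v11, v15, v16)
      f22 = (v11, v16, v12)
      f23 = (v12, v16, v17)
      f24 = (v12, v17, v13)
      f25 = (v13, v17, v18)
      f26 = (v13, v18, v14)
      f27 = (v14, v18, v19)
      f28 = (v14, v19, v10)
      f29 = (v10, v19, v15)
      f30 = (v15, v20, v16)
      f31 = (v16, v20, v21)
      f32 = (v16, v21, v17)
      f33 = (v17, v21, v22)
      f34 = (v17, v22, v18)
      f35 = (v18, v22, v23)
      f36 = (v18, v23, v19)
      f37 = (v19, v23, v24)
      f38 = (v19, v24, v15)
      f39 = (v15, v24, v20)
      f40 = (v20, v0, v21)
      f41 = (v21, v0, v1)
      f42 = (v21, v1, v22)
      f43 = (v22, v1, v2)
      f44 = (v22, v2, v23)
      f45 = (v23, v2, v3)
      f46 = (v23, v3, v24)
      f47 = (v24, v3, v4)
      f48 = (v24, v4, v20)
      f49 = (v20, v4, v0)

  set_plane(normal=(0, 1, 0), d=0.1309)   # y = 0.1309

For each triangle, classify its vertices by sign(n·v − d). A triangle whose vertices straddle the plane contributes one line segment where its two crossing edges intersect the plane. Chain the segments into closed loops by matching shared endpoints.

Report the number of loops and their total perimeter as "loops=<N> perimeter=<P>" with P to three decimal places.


loops=2 perimeter=7.959

Straddling triangles (20 of 50):
  (v0,v5,v1) [-+-] → (2.12489, 0.1309, 0)–(1.66471, 0.1309, 0.633432)  len=0.7829
  (v1,v5,v6) [-++] → (1.66471, 0.1309, 0.633432)–(1.6343, 0.1309, 0.6753)  len=0.0517
  (v1,v6,v2) [-+-] → (1.6343, 0.1309, 0.6753)–(0.903671, 0.1309, 0.437833)  len=0.7682
  (v2,v6,v7) [-++] → (0.903671, 0.1309, 0.437833)–(0.840492, 0.1309, 0.4173)  len=0.0664
  (v2,v7,v3) [-+-] → (0.840492, 0.1309, 0.4173)–(0.840492, 0.1309, -0.294521)  len=0.7118
  (v3,v7,v8) [-++] → (0.840492, 0.1309, -0.294521)–(0.840492, 0.1309, -0.4173)  len=0.1228
  (v3,v8,v4) [-+-] → (0.840492, 0.1309, -0.4173)–(1.51752, 0.1309, -0.637345)  len=0.7119
  (v4,v8,v9) [-++] → (1.51752, 0.1309, -0.637345)–(1.6343, 0.1309, -0.6753)  len=0.1228
  (v4,v9,v0) [-+-] → (1.6343, 0.1309, -0.6753)–(2.08585, 0.1309, -0.0537432)  len=0.7683
  (v0,v9,v5) [-++] → (2.08585, 0.1309, -0.0537432)–(2.12489, 0.1309, 0)  len=0.0664
  (v10,v15,v11) [+-+] → (-1.796, 0.1309, 0)–(-1.55051, 0.1309, 0.417677)  len=0.4845
  (v11,v15,v16) [+--] → (-1.55051, 0.1309, 0.417677)–(-1.3991, 0.1309, 0.6753)  len=0.2988
  (v11,v16,v12) [+-+] → (-1.3991, 0.1309, 0.6753)–(-0.928684, 0.1309, 0.486313)  len=0.5070
  (v12,v16,v17) [+--] → (-0.928684, 0.1309, 0.486313)–(-0.7569, 0.1309, 0.4173)  len=0.1851
  (v12,v17,v13) [+-+] → (-0.7569, 0.1309, 0.4173)–(-0.7569, 0.1309, -0.0993355)  len=0.5166
  (v13,v17,v18) [+--] → (-0.7569, 0.1309, -0.0993355)–(-0.7569, 0.1309, -0.4173)  len=0.3180
  (v13,v18,v14) [+-+] → (-0.7569, 0.1309, -0.4173)–(-1.03602, 0.1309, -0.529434)  len=0.3008
  (v14,v18,v19) [+--] → (-1.03602, 0.1309, -0.529434)–(-1.3991, 0.1309, -0.6753)  len=0.3913
  (v14,v19,v10) [+-+] → (-1.3991, 0.1309, -0.6753)–(-1.59528, 0.1309, -0.341519)  len=0.3872
  (v10,v19,v15) [+--] → (-1.59528, 0.1309, -0.341519)–(-1.796, 0.1309, 0)  len=0.3961

Chained into 2 loop(s):
  loop 1: 10 segments, perimeter = 4.1733
  loop 2: 10 segments, perimeter = 3.7854
Total perimeter = 7.959


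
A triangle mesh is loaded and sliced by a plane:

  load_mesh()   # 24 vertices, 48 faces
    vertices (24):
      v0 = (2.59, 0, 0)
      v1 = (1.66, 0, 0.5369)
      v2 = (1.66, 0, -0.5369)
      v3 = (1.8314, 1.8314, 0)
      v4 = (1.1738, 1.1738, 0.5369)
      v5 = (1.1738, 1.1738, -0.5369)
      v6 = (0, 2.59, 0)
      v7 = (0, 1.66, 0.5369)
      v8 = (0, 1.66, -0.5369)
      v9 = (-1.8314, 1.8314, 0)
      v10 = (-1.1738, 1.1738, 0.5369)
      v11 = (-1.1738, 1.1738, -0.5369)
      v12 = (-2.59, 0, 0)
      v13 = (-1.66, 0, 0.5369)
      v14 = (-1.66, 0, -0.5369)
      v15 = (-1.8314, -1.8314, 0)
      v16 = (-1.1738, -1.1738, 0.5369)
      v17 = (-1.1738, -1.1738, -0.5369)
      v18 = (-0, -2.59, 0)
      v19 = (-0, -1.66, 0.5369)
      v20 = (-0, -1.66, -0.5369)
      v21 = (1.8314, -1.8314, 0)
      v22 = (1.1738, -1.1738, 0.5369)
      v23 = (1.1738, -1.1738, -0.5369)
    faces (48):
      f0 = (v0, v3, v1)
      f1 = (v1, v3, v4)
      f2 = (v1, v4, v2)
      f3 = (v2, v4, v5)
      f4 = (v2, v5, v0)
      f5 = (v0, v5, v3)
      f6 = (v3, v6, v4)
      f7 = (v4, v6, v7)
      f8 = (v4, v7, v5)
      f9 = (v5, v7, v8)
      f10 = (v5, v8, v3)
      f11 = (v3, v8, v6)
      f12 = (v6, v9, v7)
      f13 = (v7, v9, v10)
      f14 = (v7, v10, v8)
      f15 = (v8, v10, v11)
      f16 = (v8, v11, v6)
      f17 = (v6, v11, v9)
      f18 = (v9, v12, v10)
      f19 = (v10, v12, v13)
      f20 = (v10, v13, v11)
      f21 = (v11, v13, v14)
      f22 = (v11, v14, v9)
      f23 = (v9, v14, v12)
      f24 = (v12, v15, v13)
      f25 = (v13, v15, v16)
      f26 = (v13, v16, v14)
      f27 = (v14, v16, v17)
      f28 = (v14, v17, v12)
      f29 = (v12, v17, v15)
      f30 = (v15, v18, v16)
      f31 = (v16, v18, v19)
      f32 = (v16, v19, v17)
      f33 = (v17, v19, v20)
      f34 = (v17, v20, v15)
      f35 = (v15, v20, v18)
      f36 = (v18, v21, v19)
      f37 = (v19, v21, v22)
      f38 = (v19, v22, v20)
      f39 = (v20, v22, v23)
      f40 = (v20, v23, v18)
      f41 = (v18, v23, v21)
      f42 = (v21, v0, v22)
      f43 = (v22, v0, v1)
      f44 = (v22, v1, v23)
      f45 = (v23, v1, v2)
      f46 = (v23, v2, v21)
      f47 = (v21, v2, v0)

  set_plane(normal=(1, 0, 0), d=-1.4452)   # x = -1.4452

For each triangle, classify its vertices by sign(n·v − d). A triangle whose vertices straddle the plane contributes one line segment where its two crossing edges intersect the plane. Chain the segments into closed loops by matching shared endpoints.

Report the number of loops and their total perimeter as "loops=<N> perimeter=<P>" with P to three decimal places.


Straddling triangles (16 of 48):
  (v6,v9,v7) [+-+] → (-1.4452, 1.99137, 0)–(-1.4452, 1.79526, 0.11322)  len=0.2265
  (v7,v9,v10) [+-+] → (-1.4452, 1.79526, 0.11322)–(-1.4452, 1.4452, 0.315314)  len=0.4042
  (v6,v11,v9) [++-] → (-1.4452, 1.4452, -0.315314)–(-1.4452, 1.99137, 0)  len=0.6307
  (v9,v12,v10) [--+] → (-1.4452, 0.948853, 0.434009)–(-1.4452, 1.4452, 0.315314)  len=0.5103
  (v10,v12,v13) [+--] → (-1.4452, 0.948853, 0.434009)–(-1.4452, 0.518577, 0.5369)  len=0.4424
  (v10,v13,v11) [+-+] → (-1.4452, 0.518577, 0.5369)–(-1.4452, 0.518577, 0.0625021)  len=0.4744
  (v11,v13,v14) [+--] → (-1.4452, 0.518577, 0.0625021)–(-1.4452, 0.518577, -0.5369)  len=0.5994
  (v11,v14,v9) [+--] → (-1.4452, 0.518577, -0.5369)–(-1.4452, 1.4452, -0.315314)  len=0.9527
  (v13,v15,v16) [--+] → (-1.4452, -1.4452, 0.315314)–(-1.4452, -0.518577, 0.5369)  len=0.9527
  (v13,v16,v14) [-+-] → (-1.4452, -0.518577, 0.5369)–(-1.4452, -0.518577, -0.0625021)  len=0.5994
  (v14,v16,v17) [-++] → (-1.4452, -0.518577, -0.0625021)–(-1.4452, -0.518577, -0.5369)  len=0.4744
  (v14,v17,v12) [-+-] → (-1.4452, -0.518577, -0.5369)–(-1.4452, -0.948853, -0.434009)  len=0.4424
  (v12,v17,v15) [-+-] → (-1.4452, -0.948853, -0.434009)–(-1.4452, -1.4452, -0.315314)  len=0.5103
  (v15,v18,v16) [-++] → (-1.4452, -1.99137, 0)–(-1.4452, -1.4452, 0.315314)  len=0.6307
  (v17,v20,v15) [++-] → (-1.4452, -1.79526, -0.11322)–(-1.4452, -1.4452, -0.315314)  len=0.4042
  (v15,v20,v18) [-++] → (-1.4452, -1.79526, -0.11322)–(-1.4452, -1.99137, 0)  len=0.2265

Chained into 2 loop(s):
  loop 1: 8 segments, perimeter = 4.2406
  loop 2: 8 segments, perimeter = 4.2406
Total perimeter = 8.481

loops=2 perimeter=8.481


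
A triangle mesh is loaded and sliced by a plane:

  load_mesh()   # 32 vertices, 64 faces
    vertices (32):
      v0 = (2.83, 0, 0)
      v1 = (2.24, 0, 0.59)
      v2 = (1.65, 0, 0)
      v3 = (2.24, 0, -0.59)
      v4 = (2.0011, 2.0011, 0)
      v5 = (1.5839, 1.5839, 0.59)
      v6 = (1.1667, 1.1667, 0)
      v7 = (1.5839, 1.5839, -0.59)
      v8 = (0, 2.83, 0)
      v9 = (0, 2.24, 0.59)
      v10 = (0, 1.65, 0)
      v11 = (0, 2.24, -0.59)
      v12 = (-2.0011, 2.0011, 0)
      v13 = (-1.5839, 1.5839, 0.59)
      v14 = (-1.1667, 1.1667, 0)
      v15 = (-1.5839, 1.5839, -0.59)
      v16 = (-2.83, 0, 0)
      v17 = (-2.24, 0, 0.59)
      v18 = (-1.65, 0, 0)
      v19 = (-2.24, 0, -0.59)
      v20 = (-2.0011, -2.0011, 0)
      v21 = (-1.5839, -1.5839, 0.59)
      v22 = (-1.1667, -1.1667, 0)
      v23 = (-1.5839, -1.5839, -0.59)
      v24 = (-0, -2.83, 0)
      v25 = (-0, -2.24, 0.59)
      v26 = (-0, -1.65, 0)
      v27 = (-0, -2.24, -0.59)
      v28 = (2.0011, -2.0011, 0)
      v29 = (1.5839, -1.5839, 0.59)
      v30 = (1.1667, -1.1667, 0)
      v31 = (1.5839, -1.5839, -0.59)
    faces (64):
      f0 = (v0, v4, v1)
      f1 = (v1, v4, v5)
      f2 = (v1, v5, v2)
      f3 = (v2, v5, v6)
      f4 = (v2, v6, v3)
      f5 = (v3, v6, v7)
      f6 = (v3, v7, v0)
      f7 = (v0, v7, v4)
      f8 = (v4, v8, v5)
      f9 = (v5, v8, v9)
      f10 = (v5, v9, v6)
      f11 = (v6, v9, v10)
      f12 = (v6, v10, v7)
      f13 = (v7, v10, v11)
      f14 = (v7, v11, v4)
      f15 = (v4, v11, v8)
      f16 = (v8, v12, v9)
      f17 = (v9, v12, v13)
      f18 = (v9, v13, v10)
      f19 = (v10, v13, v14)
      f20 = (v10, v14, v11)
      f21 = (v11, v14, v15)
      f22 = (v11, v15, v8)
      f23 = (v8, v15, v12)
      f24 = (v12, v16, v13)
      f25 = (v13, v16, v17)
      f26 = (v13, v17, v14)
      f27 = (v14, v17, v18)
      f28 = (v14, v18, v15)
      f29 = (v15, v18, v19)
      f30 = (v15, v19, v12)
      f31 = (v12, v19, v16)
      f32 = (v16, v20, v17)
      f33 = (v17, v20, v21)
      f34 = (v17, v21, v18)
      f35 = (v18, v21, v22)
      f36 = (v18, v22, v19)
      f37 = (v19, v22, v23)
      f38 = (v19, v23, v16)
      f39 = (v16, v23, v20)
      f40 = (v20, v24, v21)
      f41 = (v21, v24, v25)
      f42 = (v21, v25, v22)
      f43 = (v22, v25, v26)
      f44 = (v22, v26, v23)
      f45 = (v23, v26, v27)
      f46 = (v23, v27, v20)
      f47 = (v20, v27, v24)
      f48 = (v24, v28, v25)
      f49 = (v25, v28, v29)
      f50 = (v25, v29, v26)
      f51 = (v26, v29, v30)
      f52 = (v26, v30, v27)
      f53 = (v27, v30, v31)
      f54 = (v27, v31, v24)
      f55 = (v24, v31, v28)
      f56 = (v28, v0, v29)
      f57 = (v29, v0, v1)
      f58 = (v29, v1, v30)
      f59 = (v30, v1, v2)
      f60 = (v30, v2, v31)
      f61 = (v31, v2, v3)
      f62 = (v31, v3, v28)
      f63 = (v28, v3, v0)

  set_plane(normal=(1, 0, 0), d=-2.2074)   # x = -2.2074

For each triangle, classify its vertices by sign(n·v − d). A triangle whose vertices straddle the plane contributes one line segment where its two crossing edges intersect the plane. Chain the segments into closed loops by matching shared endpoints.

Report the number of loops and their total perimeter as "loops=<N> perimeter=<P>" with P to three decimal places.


Straddling triangles (14 of 64):
  (v12,v16,v13) [+-+] → (-2.2074, 1.50306, 0)–(-2.2074, 0.791378, 0.294787)  len=0.7703
  (v13,v16,v17) [+--] → (-2.2074, 0.791378, 0.294787)–(-2.2074, 0.0787001, 0.59)  len=0.7714
  (v13,v17,v14) [+-+] → (-2.2074, 0.0787001, 0.59)–(-2.2074, 0.0354369, 0.57208)  len=0.0468
  (v14,v17,v18) [+-+] → (-2.2074, 0.0354369, 0.57208)–(-2.2074, 0, 0.5574)  len=0.0384
  (v15,v18,v19) [++-] → (-2.2074, 0, -0.5574)–(-2.2074, 0.0787001, -0.59)  len=0.0852
  (v15,v19,v12) [+-+] → (-2.2074, 0.0787001, -0.59)–(-2.2074, 0.273068, -0.509489)  len=0.2104
  (v12,v19,v16) [+--] → (-2.2074, 0.273068, -0.509489)–(-2.2074, 1.50306, 0)  len=1.3313
  (v16,v20,v17) [-+-] → (-2.2074, -1.50306, 0)–(-2.2074, -0.273068, 0.509489)  len=1.3313
  (v17,v20,v21) [-++] → (-2.2074, -0.273068, 0.509489)–(-2.2074, -0.0787001, 0.59)  len=0.2104
  (v17,v21,v18) [-++] → (-2.2074, -0.0787001, 0.59)–(-2.2074, 0, 0.5574)  len=0.0852
  (v18,v22,v19) [++-] → (-2.2074, -0.0354369, -0.57208)–(-2.2074, 0, -0.5574)  len=0.0384
  (v19,v22,v23) [-++] → (-2.2074, -0.0354369, -0.57208)–(-2.2074, -0.0787001, -0.59)  len=0.0468
  (v19,v23,v16) [-+-] → (-2.2074, -0.0787001, -0.59)–(-2.2074, -0.791378, -0.294787)  len=0.7714
  (v16,v23,v20) [-++] → (-2.2074, -0.791378, -0.294787)–(-2.2074, -1.50306, 0)  len=0.7703

Chained into 1 loop(s):
  loop 1: 14 segments, perimeter = 6.5076
Total perimeter = 6.508

loops=1 perimeter=6.508
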